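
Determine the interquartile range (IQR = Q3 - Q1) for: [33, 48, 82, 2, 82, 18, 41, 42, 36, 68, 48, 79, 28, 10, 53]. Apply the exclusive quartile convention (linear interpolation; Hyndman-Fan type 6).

40

Step 1: Sort the data: [2, 10, 18, 28, 33, 36, 41, 42, 48, 48, 53, 68, 79, 82, 82]
Step 2: n = 15
Step 3: Using the exclusive quartile method:
  Q1 = 28
  Q2 (median) = 42
  Q3 = 68
  IQR = Q3 - Q1 = 68 - 28 = 40
Step 4: IQR = 40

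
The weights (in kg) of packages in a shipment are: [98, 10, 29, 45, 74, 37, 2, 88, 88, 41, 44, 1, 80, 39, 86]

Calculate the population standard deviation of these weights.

31.762

Step 1: Compute the mean: 50.8
Step 2: Sum of squared deviations from the mean: 15132.4
Step 3: Population variance = 15132.4 / 15 = 1008.8267
Step 4: Standard deviation = sqrt(1008.8267) = 31.762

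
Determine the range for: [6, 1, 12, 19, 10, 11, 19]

18

Step 1: Identify the maximum value: max = 19
Step 2: Identify the minimum value: min = 1
Step 3: Range = max - min = 19 - 1 = 18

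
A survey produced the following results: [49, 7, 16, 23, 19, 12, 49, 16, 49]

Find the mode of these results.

49

Step 1: Count the frequency of each value:
  7: appears 1 time(s)
  12: appears 1 time(s)
  16: appears 2 time(s)
  19: appears 1 time(s)
  23: appears 1 time(s)
  49: appears 3 time(s)
Step 2: The value 49 appears most frequently (3 times).
Step 3: Mode = 49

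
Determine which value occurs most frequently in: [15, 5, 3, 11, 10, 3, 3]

3

Step 1: Count the frequency of each value:
  3: appears 3 time(s)
  5: appears 1 time(s)
  10: appears 1 time(s)
  11: appears 1 time(s)
  15: appears 1 time(s)
Step 2: The value 3 appears most frequently (3 times).
Step 3: Mode = 3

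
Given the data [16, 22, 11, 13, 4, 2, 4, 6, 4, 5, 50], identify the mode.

4

Step 1: Count the frequency of each value:
  2: appears 1 time(s)
  4: appears 3 time(s)
  5: appears 1 time(s)
  6: appears 1 time(s)
  11: appears 1 time(s)
  13: appears 1 time(s)
  16: appears 1 time(s)
  22: appears 1 time(s)
  50: appears 1 time(s)
Step 2: The value 4 appears most frequently (3 times).
Step 3: Mode = 4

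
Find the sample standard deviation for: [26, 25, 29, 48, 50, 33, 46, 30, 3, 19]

14.4257

Step 1: Compute the mean: 30.9
Step 2: Sum of squared deviations from the mean: 1872.9
Step 3: Sample variance = 1872.9 / 9 = 208.1
Step 4: Standard deviation = sqrt(208.1) = 14.4257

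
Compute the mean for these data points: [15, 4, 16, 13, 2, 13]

10.5

Step 1: Sum all values: 15 + 4 + 16 + 13 + 2 + 13 = 63
Step 2: Count the number of values: n = 6
Step 3: Mean = sum / n = 63 / 6 = 10.5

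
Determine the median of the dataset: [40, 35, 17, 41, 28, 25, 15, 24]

26.5

Step 1: Sort the data in ascending order: [15, 17, 24, 25, 28, 35, 40, 41]
Step 2: The number of values is n = 8.
Step 3: Since n is even, the median is the average of positions 4 and 5:
  Median = (25 + 28) / 2 = 26.5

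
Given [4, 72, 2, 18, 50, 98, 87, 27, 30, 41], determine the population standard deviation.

31.7914

Step 1: Compute the mean: 42.9
Step 2: Sum of squared deviations from the mean: 10106.9
Step 3: Population variance = 10106.9 / 10 = 1010.69
Step 4: Standard deviation = sqrt(1010.69) = 31.7914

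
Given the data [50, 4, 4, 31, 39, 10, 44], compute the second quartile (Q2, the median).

31

Step 1: Sort the data: [4, 4, 10, 31, 39, 44, 50]
Step 2: n = 7
Step 3: Q2 is the median. Since n is odd, it is the middle value at position 4: 31
Step 4: Q2 = 31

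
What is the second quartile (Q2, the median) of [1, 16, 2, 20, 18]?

16

Step 1: Sort the data: [1, 2, 16, 18, 20]
Step 2: n = 5
Step 3: Q2 is the median. Since n is odd, it is the middle value at position 3: 16
Step 4: Q2 = 16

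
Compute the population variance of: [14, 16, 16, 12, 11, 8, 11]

7.3878

Step 1: Compute the mean: (14 + 16 + 16 + 12 + 11 + 8 + 11) / 7 = 12.5714
Step 2: Compute squared deviations from the mean:
  (14 - 12.5714)^2 = 2.0408
  (16 - 12.5714)^2 = 11.7551
  (16 - 12.5714)^2 = 11.7551
  (12 - 12.5714)^2 = 0.3265
  (11 - 12.5714)^2 = 2.4694
  (8 - 12.5714)^2 = 20.898
  (11 - 12.5714)^2 = 2.4694
Step 3: Sum of squared deviations = 51.7143
Step 4: Population variance = 51.7143 / 7 = 7.3878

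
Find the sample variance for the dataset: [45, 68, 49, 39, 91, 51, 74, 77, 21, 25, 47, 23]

513.9697

Step 1: Compute the mean: (45 + 68 + 49 + 39 + 91 + 51 + 74 + 77 + 21 + 25 + 47 + 23) / 12 = 50.8333
Step 2: Compute squared deviations from the mean:
  (45 - 50.8333)^2 = 34.0278
  (68 - 50.8333)^2 = 294.6944
  (49 - 50.8333)^2 = 3.3611
  (39 - 50.8333)^2 = 140.0278
  (91 - 50.8333)^2 = 1613.3611
  (51 - 50.8333)^2 = 0.0278
  (74 - 50.8333)^2 = 536.6944
  (77 - 50.8333)^2 = 684.6944
  (21 - 50.8333)^2 = 890.0278
  (25 - 50.8333)^2 = 667.3611
  (47 - 50.8333)^2 = 14.6944
  (23 - 50.8333)^2 = 774.6944
Step 3: Sum of squared deviations = 5653.6667
Step 4: Sample variance = 5653.6667 / 11 = 513.9697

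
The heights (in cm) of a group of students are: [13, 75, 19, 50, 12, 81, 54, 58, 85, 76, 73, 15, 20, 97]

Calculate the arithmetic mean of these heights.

52

Step 1: Sum all values: 13 + 75 + 19 + 50 + 12 + 81 + 54 + 58 + 85 + 76 + 73 + 15 + 20 + 97 = 728
Step 2: Count the number of values: n = 14
Step 3: Mean = sum / n = 728 / 14 = 52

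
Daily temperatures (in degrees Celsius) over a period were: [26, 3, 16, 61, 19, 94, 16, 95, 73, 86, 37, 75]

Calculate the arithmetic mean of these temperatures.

50.0833

Step 1: Sum all values: 26 + 3 + 16 + 61 + 19 + 94 + 16 + 95 + 73 + 86 + 37 + 75 = 601
Step 2: Count the number of values: n = 12
Step 3: Mean = sum / n = 601 / 12 = 50.0833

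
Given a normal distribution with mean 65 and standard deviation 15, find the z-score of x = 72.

0.4667

Step 1: Recall the z-score formula: z = (x - mu) / sigma
Step 2: Substitute values: z = (72 - 65) / 15
Step 3: z = 7 / 15 = 0.4667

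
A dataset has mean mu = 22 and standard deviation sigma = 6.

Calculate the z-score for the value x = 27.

0.8333

Step 1: Recall the z-score formula: z = (x - mu) / sigma
Step 2: Substitute values: z = (27 - 22) / 6
Step 3: z = 5 / 6 = 0.8333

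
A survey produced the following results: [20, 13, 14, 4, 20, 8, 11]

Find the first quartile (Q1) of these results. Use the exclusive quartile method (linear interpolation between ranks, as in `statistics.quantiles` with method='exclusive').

8

Step 1: Sort the data: [4, 8, 11, 13, 14, 20, 20]
Step 2: n = 7
Step 3: Using the exclusive quartile method:
  Q1 = 8
  Q2 (median) = 13
  Q3 = 20
  IQR = Q3 - Q1 = 20 - 8 = 12
Step 4: Q1 = 8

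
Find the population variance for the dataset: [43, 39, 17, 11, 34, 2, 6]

239.3469

Step 1: Compute the mean: (43 + 39 + 17 + 11 + 34 + 2 + 6) / 7 = 21.7143
Step 2: Compute squared deviations from the mean:
  (43 - 21.7143)^2 = 453.0816
  (39 - 21.7143)^2 = 298.7959
  (17 - 21.7143)^2 = 22.2245
  (11 - 21.7143)^2 = 114.7959
  (34 - 21.7143)^2 = 150.9388
  (2 - 21.7143)^2 = 388.6531
  (6 - 21.7143)^2 = 246.9388
Step 3: Sum of squared deviations = 1675.4286
Step 4: Population variance = 1675.4286 / 7 = 239.3469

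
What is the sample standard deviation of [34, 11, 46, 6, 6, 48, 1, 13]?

19.0333

Step 1: Compute the mean: 20.625
Step 2: Sum of squared deviations from the mean: 2535.875
Step 3: Sample variance = 2535.875 / 7 = 362.2679
Step 4: Standard deviation = sqrt(362.2679) = 19.0333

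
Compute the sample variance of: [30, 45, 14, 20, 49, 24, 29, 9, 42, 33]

174.5

Step 1: Compute the mean: (30 + 45 + 14 + 20 + 49 + 24 + 29 + 9 + 42 + 33) / 10 = 29.5
Step 2: Compute squared deviations from the mean:
  (30 - 29.5)^2 = 0.25
  (45 - 29.5)^2 = 240.25
  (14 - 29.5)^2 = 240.25
  (20 - 29.5)^2 = 90.25
  (49 - 29.5)^2 = 380.25
  (24 - 29.5)^2 = 30.25
  (29 - 29.5)^2 = 0.25
  (9 - 29.5)^2 = 420.25
  (42 - 29.5)^2 = 156.25
  (33 - 29.5)^2 = 12.25
Step 3: Sum of squared deviations = 1570.5
Step 4: Sample variance = 1570.5 / 9 = 174.5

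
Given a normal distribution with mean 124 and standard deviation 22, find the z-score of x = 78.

-2.0909

Step 1: Recall the z-score formula: z = (x - mu) / sigma
Step 2: Substitute values: z = (78 - 124) / 22
Step 3: z = -46 / 22 = -2.0909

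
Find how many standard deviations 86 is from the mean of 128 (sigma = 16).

-2.625

Step 1: Recall the z-score formula: z = (x - mu) / sigma
Step 2: Substitute values: z = (86 - 128) / 16
Step 3: z = -42 / 16 = -2.625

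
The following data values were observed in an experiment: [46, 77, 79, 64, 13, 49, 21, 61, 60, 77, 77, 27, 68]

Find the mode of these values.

77

Step 1: Count the frequency of each value:
  13: appears 1 time(s)
  21: appears 1 time(s)
  27: appears 1 time(s)
  46: appears 1 time(s)
  49: appears 1 time(s)
  60: appears 1 time(s)
  61: appears 1 time(s)
  64: appears 1 time(s)
  68: appears 1 time(s)
  77: appears 3 time(s)
  79: appears 1 time(s)
Step 2: The value 77 appears most frequently (3 times).
Step 3: Mode = 77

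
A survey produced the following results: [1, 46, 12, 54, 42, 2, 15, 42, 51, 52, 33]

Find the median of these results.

42

Step 1: Sort the data in ascending order: [1, 2, 12, 15, 33, 42, 42, 46, 51, 52, 54]
Step 2: The number of values is n = 11.
Step 3: Since n is odd, the median is the middle value at position 6: 42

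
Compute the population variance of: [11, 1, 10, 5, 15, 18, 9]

28.1224

Step 1: Compute the mean: (11 + 1 + 10 + 5 + 15 + 18 + 9) / 7 = 9.8571
Step 2: Compute squared deviations from the mean:
  (11 - 9.8571)^2 = 1.3061
  (1 - 9.8571)^2 = 78.449
  (10 - 9.8571)^2 = 0.0204
  (5 - 9.8571)^2 = 23.5918
  (15 - 9.8571)^2 = 26.449
  (18 - 9.8571)^2 = 66.3061
  (9 - 9.8571)^2 = 0.7347
Step 3: Sum of squared deviations = 196.8571
Step 4: Population variance = 196.8571 / 7 = 28.1224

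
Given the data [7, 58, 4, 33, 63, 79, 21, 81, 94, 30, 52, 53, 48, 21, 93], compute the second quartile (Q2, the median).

52

Step 1: Sort the data: [4, 7, 21, 21, 30, 33, 48, 52, 53, 58, 63, 79, 81, 93, 94]
Step 2: n = 15
Step 3: Q2 is the median. Since n is odd, it is the middle value at position 8: 52
Step 4: Q2 = 52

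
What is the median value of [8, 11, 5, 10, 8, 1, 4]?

8

Step 1: Sort the data in ascending order: [1, 4, 5, 8, 8, 10, 11]
Step 2: The number of values is n = 7.
Step 3: Since n is odd, the median is the middle value at position 4: 8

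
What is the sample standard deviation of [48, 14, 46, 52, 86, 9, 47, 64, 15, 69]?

25.4689

Step 1: Compute the mean: 45
Step 2: Sum of squared deviations from the mean: 5838
Step 3: Sample variance = 5838 / 9 = 648.6667
Step 4: Standard deviation = sqrt(648.6667) = 25.4689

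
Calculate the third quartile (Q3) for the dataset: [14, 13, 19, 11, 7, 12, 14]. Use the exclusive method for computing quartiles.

14

Step 1: Sort the data: [7, 11, 12, 13, 14, 14, 19]
Step 2: n = 7
Step 3: Using the exclusive quartile method:
  Q1 = 11
  Q2 (median) = 13
  Q3 = 14
  IQR = Q3 - Q1 = 14 - 11 = 3
Step 4: Q3 = 14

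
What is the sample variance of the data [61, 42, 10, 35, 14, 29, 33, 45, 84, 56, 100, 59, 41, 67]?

627.9121

Step 1: Compute the mean: (61 + 42 + 10 + 35 + 14 + 29 + 33 + 45 + 84 + 56 + 100 + 59 + 41 + 67) / 14 = 48.2857
Step 2: Compute squared deviations from the mean:
  (61 - 48.2857)^2 = 161.6531
  (42 - 48.2857)^2 = 39.5102
  (10 - 48.2857)^2 = 1465.7959
  (35 - 48.2857)^2 = 176.5102
  (14 - 48.2857)^2 = 1175.5102
  (29 - 48.2857)^2 = 371.9388
  (33 - 48.2857)^2 = 233.6531
  (45 - 48.2857)^2 = 10.7959
  (84 - 48.2857)^2 = 1275.5102
  (56 - 48.2857)^2 = 59.5102
  (100 - 48.2857)^2 = 2674.3673
  (59 - 48.2857)^2 = 114.7959
  (41 - 48.2857)^2 = 53.0816
  (67 - 48.2857)^2 = 350.2245
Step 3: Sum of squared deviations = 8162.8571
Step 4: Sample variance = 8162.8571 / 13 = 627.9121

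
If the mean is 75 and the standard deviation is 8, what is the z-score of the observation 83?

1

Step 1: Recall the z-score formula: z = (x - mu) / sigma
Step 2: Substitute values: z = (83 - 75) / 8
Step 3: z = 8 / 8 = 1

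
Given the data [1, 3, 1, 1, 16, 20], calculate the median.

2

Step 1: Sort the data in ascending order: [1, 1, 1, 3, 16, 20]
Step 2: The number of values is n = 6.
Step 3: Since n is even, the median is the average of positions 3 and 4:
  Median = (1 + 3) / 2 = 2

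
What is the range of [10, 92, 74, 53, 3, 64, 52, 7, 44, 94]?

91

Step 1: Identify the maximum value: max = 94
Step 2: Identify the minimum value: min = 3
Step 3: Range = max - min = 94 - 3 = 91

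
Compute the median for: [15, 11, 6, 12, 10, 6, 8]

10

Step 1: Sort the data in ascending order: [6, 6, 8, 10, 11, 12, 15]
Step 2: The number of values is n = 7.
Step 3: Since n is odd, the median is the middle value at position 4: 10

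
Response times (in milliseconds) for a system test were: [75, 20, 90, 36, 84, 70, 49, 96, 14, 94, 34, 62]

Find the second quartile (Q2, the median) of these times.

66

Step 1: Sort the data: [14, 20, 34, 36, 49, 62, 70, 75, 84, 90, 94, 96]
Step 2: n = 12
Step 3: Q2 is the median. Since n is even, it is the average of the values at positions 6 and 7:
  Q2 = (62 + 70) / 2 = 66
Step 4: Q2 = 66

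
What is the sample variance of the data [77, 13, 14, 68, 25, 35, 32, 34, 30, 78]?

605.3778

Step 1: Compute the mean: (77 + 13 + 14 + 68 + 25 + 35 + 32 + 34 + 30 + 78) / 10 = 40.6
Step 2: Compute squared deviations from the mean:
  (77 - 40.6)^2 = 1324.96
  (13 - 40.6)^2 = 761.76
  (14 - 40.6)^2 = 707.56
  (68 - 40.6)^2 = 750.76
  (25 - 40.6)^2 = 243.36
  (35 - 40.6)^2 = 31.36
  (32 - 40.6)^2 = 73.96
  (34 - 40.6)^2 = 43.56
  (30 - 40.6)^2 = 112.36
  (78 - 40.6)^2 = 1398.76
Step 3: Sum of squared deviations = 5448.4
Step 4: Sample variance = 5448.4 / 9 = 605.3778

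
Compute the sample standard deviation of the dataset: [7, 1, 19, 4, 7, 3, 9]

5.9

Step 1: Compute the mean: 7.1429
Step 2: Sum of squared deviations from the mean: 208.8571
Step 3: Sample variance = 208.8571 / 6 = 34.8095
Step 4: Standard deviation = sqrt(34.8095) = 5.9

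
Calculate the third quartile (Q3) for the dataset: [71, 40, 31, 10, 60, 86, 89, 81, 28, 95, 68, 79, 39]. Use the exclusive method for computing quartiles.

83.5

Step 1: Sort the data: [10, 28, 31, 39, 40, 60, 68, 71, 79, 81, 86, 89, 95]
Step 2: n = 13
Step 3: Using the exclusive quartile method:
  Q1 = 35
  Q2 (median) = 68
  Q3 = 83.5
  IQR = Q3 - Q1 = 83.5 - 35 = 48.5
Step 4: Q3 = 83.5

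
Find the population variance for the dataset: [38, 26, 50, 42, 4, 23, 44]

214.8163

Step 1: Compute the mean: (38 + 26 + 50 + 42 + 4 + 23 + 44) / 7 = 32.4286
Step 2: Compute squared deviations from the mean:
  (38 - 32.4286)^2 = 31.0408
  (26 - 32.4286)^2 = 41.3265
  (50 - 32.4286)^2 = 308.7551
  (42 - 32.4286)^2 = 91.6122
  (4 - 32.4286)^2 = 808.1837
  (23 - 32.4286)^2 = 88.898
  (44 - 32.4286)^2 = 133.898
Step 3: Sum of squared deviations = 1503.7143
Step 4: Population variance = 1503.7143 / 7 = 214.8163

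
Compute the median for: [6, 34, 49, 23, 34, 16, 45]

34

Step 1: Sort the data in ascending order: [6, 16, 23, 34, 34, 45, 49]
Step 2: The number of values is n = 7.
Step 3: Since n is odd, the median is the middle value at position 4: 34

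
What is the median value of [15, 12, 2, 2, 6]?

6

Step 1: Sort the data in ascending order: [2, 2, 6, 12, 15]
Step 2: The number of values is n = 5.
Step 3: Since n is odd, the median is the middle value at position 3: 6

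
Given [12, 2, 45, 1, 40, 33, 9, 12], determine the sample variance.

303.3571

Step 1: Compute the mean: (12 + 2 + 45 + 1 + 40 + 33 + 9 + 12) / 8 = 19.25
Step 2: Compute squared deviations from the mean:
  (12 - 19.25)^2 = 52.5625
  (2 - 19.25)^2 = 297.5625
  (45 - 19.25)^2 = 663.0625
  (1 - 19.25)^2 = 333.0625
  (40 - 19.25)^2 = 430.5625
  (33 - 19.25)^2 = 189.0625
  (9 - 19.25)^2 = 105.0625
  (12 - 19.25)^2 = 52.5625
Step 3: Sum of squared deviations = 2123.5
Step 4: Sample variance = 2123.5 / 7 = 303.3571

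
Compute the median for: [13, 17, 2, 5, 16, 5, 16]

13

Step 1: Sort the data in ascending order: [2, 5, 5, 13, 16, 16, 17]
Step 2: The number of values is n = 7.
Step 3: Since n is odd, the median is the middle value at position 4: 13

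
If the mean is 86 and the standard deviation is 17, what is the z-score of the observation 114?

1.6471

Step 1: Recall the z-score formula: z = (x - mu) / sigma
Step 2: Substitute values: z = (114 - 86) / 17
Step 3: z = 28 / 17 = 1.6471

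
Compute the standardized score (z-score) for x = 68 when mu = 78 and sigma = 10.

-1

Step 1: Recall the z-score formula: z = (x - mu) / sigma
Step 2: Substitute values: z = (68 - 78) / 10
Step 3: z = -10 / 10 = -1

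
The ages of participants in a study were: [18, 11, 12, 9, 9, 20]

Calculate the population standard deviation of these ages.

4.2979

Step 1: Compute the mean: 13.1667
Step 2: Sum of squared deviations from the mean: 110.8333
Step 3: Population variance = 110.8333 / 6 = 18.4722
Step 4: Standard deviation = sqrt(18.4722) = 4.2979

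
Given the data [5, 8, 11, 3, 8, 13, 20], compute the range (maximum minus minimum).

17

Step 1: Identify the maximum value: max = 20
Step 2: Identify the minimum value: min = 3
Step 3: Range = max - min = 20 - 3 = 17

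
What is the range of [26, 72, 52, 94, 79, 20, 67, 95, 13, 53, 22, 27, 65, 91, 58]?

82

Step 1: Identify the maximum value: max = 95
Step 2: Identify the minimum value: min = 13
Step 3: Range = max - min = 95 - 13 = 82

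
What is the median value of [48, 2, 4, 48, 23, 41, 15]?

23

Step 1: Sort the data in ascending order: [2, 4, 15, 23, 41, 48, 48]
Step 2: The number of values is n = 7.
Step 3: Since n is odd, the median is the middle value at position 4: 23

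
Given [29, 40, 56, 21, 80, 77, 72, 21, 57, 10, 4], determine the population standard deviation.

26.1303

Step 1: Compute the mean: 42.4545
Step 2: Sum of squared deviations from the mean: 7510.7273
Step 3: Population variance = 7510.7273 / 11 = 682.7934
Step 4: Standard deviation = sqrt(682.7934) = 26.1303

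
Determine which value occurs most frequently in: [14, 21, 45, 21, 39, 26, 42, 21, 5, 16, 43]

21

Step 1: Count the frequency of each value:
  5: appears 1 time(s)
  14: appears 1 time(s)
  16: appears 1 time(s)
  21: appears 3 time(s)
  26: appears 1 time(s)
  39: appears 1 time(s)
  42: appears 1 time(s)
  43: appears 1 time(s)
  45: appears 1 time(s)
Step 2: The value 21 appears most frequently (3 times).
Step 3: Mode = 21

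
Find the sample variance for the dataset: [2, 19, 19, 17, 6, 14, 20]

50.4762

Step 1: Compute the mean: (2 + 19 + 19 + 17 + 6 + 14 + 20) / 7 = 13.8571
Step 2: Compute squared deviations from the mean:
  (2 - 13.8571)^2 = 140.5918
  (19 - 13.8571)^2 = 26.449
  (19 - 13.8571)^2 = 26.449
  (17 - 13.8571)^2 = 9.8776
  (6 - 13.8571)^2 = 61.7347
  (14 - 13.8571)^2 = 0.0204
  (20 - 13.8571)^2 = 37.7347
Step 3: Sum of squared deviations = 302.8571
Step 4: Sample variance = 302.8571 / 6 = 50.4762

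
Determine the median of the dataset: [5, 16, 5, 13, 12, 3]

8.5

Step 1: Sort the data in ascending order: [3, 5, 5, 12, 13, 16]
Step 2: The number of values is n = 6.
Step 3: Since n is even, the median is the average of positions 3 and 4:
  Median = (5 + 12) / 2 = 8.5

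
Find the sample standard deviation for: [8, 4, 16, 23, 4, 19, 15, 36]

10.7562

Step 1: Compute the mean: 15.625
Step 2: Sum of squared deviations from the mean: 809.875
Step 3: Sample variance = 809.875 / 7 = 115.6964
Step 4: Standard deviation = sqrt(115.6964) = 10.7562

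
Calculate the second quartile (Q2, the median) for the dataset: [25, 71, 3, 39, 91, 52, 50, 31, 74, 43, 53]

50

Step 1: Sort the data: [3, 25, 31, 39, 43, 50, 52, 53, 71, 74, 91]
Step 2: n = 11
Step 3: Q2 is the median. Since n is odd, it is the middle value at position 6: 50
Step 4: Q2 = 50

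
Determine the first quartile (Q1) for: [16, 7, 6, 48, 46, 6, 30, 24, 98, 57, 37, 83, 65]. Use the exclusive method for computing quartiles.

11.5

Step 1: Sort the data: [6, 6, 7, 16, 24, 30, 37, 46, 48, 57, 65, 83, 98]
Step 2: n = 13
Step 3: Using the exclusive quartile method:
  Q1 = 11.5
  Q2 (median) = 37
  Q3 = 61
  IQR = Q3 - Q1 = 61 - 11.5 = 49.5
Step 4: Q1 = 11.5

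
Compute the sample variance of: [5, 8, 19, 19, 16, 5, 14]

38.5714

Step 1: Compute the mean: (5 + 8 + 19 + 19 + 16 + 5 + 14) / 7 = 12.2857
Step 2: Compute squared deviations from the mean:
  (5 - 12.2857)^2 = 53.0816
  (8 - 12.2857)^2 = 18.3673
  (19 - 12.2857)^2 = 45.0816
  (19 - 12.2857)^2 = 45.0816
  (16 - 12.2857)^2 = 13.7959
  (5 - 12.2857)^2 = 53.0816
  (14 - 12.2857)^2 = 2.9388
Step 3: Sum of squared deviations = 231.4286
Step 4: Sample variance = 231.4286 / 6 = 38.5714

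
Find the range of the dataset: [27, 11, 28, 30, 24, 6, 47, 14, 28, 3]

44

Step 1: Identify the maximum value: max = 47
Step 2: Identify the minimum value: min = 3
Step 3: Range = max - min = 47 - 3 = 44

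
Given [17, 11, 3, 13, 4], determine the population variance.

28.64

Step 1: Compute the mean: (17 + 11 + 3 + 13 + 4) / 5 = 9.6
Step 2: Compute squared deviations from the mean:
  (17 - 9.6)^2 = 54.76
  (11 - 9.6)^2 = 1.96
  (3 - 9.6)^2 = 43.56
  (13 - 9.6)^2 = 11.56
  (4 - 9.6)^2 = 31.36
Step 3: Sum of squared deviations = 143.2
Step 4: Population variance = 143.2 / 5 = 28.64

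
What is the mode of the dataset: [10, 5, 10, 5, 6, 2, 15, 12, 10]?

10

Step 1: Count the frequency of each value:
  2: appears 1 time(s)
  5: appears 2 time(s)
  6: appears 1 time(s)
  10: appears 3 time(s)
  12: appears 1 time(s)
  15: appears 1 time(s)
Step 2: The value 10 appears most frequently (3 times).
Step 3: Mode = 10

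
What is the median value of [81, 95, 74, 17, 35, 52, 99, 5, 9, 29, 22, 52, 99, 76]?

52

Step 1: Sort the data in ascending order: [5, 9, 17, 22, 29, 35, 52, 52, 74, 76, 81, 95, 99, 99]
Step 2: The number of values is n = 14.
Step 3: Since n is even, the median is the average of positions 7 and 8:
  Median = (52 + 52) / 2 = 52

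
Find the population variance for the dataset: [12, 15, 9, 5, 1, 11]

21.4722

Step 1: Compute the mean: (12 + 15 + 9 + 5 + 1 + 11) / 6 = 8.8333
Step 2: Compute squared deviations from the mean:
  (12 - 8.8333)^2 = 10.0278
  (15 - 8.8333)^2 = 38.0278
  (9 - 8.8333)^2 = 0.0278
  (5 - 8.8333)^2 = 14.6944
  (1 - 8.8333)^2 = 61.3611
  (11 - 8.8333)^2 = 4.6944
Step 3: Sum of squared deviations = 128.8333
Step 4: Population variance = 128.8333 / 6 = 21.4722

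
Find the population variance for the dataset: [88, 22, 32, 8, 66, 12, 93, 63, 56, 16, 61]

840.7273

Step 1: Compute the mean: (88 + 22 + 32 + 8 + 66 + 12 + 93 + 63 + 56 + 16 + 61) / 11 = 47
Step 2: Compute squared deviations from the mean:
  (88 - 47)^2 = 1681
  (22 - 47)^2 = 625
  (32 - 47)^2 = 225
  (8 - 47)^2 = 1521
  (66 - 47)^2 = 361
  (12 - 47)^2 = 1225
  (93 - 47)^2 = 2116
  (63 - 47)^2 = 256
  (56 - 47)^2 = 81
  (16 - 47)^2 = 961
  (61 - 47)^2 = 196
Step 3: Sum of squared deviations = 9248
Step 4: Population variance = 9248 / 11 = 840.7273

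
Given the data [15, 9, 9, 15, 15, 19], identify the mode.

15

Step 1: Count the frequency of each value:
  9: appears 2 time(s)
  15: appears 3 time(s)
  19: appears 1 time(s)
Step 2: The value 15 appears most frequently (3 times).
Step 3: Mode = 15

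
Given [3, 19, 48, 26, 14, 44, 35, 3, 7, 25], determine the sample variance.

263.6

Step 1: Compute the mean: (3 + 19 + 48 + 26 + 14 + 44 + 35 + 3 + 7 + 25) / 10 = 22.4
Step 2: Compute squared deviations from the mean:
  (3 - 22.4)^2 = 376.36
  (19 - 22.4)^2 = 11.56
  (48 - 22.4)^2 = 655.36
  (26 - 22.4)^2 = 12.96
  (14 - 22.4)^2 = 70.56
  (44 - 22.4)^2 = 466.56
  (35 - 22.4)^2 = 158.76
  (3 - 22.4)^2 = 376.36
  (7 - 22.4)^2 = 237.16
  (25 - 22.4)^2 = 6.76
Step 3: Sum of squared deviations = 2372.4
Step 4: Sample variance = 2372.4 / 9 = 263.6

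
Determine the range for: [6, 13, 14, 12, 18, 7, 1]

17

Step 1: Identify the maximum value: max = 18
Step 2: Identify the minimum value: min = 1
Step 3: Range = max - min = 18 - 1 = 17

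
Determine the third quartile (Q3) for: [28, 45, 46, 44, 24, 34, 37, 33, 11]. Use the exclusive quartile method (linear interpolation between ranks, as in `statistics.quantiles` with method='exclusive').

44.5

Step 1: Sort the data: [11, 24, 28, 33, 34, 37, 44, 45, 46]
Step 2: n = 9
Step 3: Using the exclusive quartile method:
  Q1 = 26
  Q2 (median) = 34
  Q3 = 44.5
  IQR = Q3 - Q1 = 44.5 - 26 = 18.5
Step 4: Q3 = 44.5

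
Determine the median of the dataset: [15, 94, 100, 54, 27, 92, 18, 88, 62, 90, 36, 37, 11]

54

Step 1: Sort the data in ascending order: [11, 15, 18, 27, 36, 37, 54, 62, 88, 90, 92, 94, 100]
Step 2: The number of values is n = 13.
Step 3: Since n is odd, the median is the middle value at position 7: 54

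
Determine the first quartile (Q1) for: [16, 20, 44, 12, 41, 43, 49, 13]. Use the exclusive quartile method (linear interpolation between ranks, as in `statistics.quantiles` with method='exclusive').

13.75

Step 1: Sort the data: [12, 13, 16, 20, 41, 43, 44, 49]
Step 2: n = 8
Step 3: Using the exclusive quartile method:
  Q1 = 13.75
  Q2 (median) = 30.5
  Q3 = 43.75
  IQR = Q3 - Q1 = 43.75 - 13.75 = 30
Step 4: Q1 = 13.75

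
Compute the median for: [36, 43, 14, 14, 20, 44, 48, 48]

39.5

Step 1: Sort the data in ascending order: [14, 14, 20, 36, 43, 44, 48, 48]
Step 2: The number of values is n = 8.
Step 3: Since n is even, the median is the average of positions 4 and 5:
  Median = (36 + 43) / 2 = 39.5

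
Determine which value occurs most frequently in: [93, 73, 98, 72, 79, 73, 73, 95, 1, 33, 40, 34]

73

Step 1: Count the frequency of each value:
  1: appears 1 time(s)
  33: appears 1 time(s)
  34: appears 1 time(s)
  40: appears 1 time(s)
  72: appears 1 time(s)
  73: appears 3 time(s)
  79: appears 1 time(s)
  93: appears 1 time(s)
  95: appears 1 time(s)
  98: appears 1 time(s)
Step 2: The value 73 appears most frequently (3 times).
Step 3: Mode = 73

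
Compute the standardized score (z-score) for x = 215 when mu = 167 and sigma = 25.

1.92

Step 1: Recall the z-score formula: z = (x - mu) / sigma
Step 2: Substitute values: z = (215 - 167) / 25
Step 3: z = 48 / 25 = 1.92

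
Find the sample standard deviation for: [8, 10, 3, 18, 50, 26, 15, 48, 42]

17.9869

Step 1: Compute the mean: 24.4444
Step 2: Sum of squared deviations from the mean: 2588.2222
Step 3: Sample variance = 2588.2222 / 8 = 323.5278
Step 4: Standard deviation = sqrt(323.5278) = 17.9869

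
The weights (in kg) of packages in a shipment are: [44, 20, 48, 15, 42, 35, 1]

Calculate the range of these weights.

47

Step 1: Identify the maximum value: max = 48
Step 2: Identify the minimum value: min = 1
Step 3: Range = max - min = 48 - 1 = 47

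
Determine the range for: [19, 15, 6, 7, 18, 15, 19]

13

Step 1: Identify the maximum value: max = 19
Step 2: Identify the minimum value: min = 6
Step 3: Range = max - min = 19 - 6 = 13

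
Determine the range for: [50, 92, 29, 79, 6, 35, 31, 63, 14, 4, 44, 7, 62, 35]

88

Step 1: Identify the maximum value: max = 92
Step 2: Identify the minimum value: min = 4
Step 3: Range = max - min = 92 - 4 = 88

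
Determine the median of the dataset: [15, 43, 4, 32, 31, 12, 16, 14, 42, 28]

22

Step 1: Sort the data in ascending order: [4, 12, 14, 15, 16, 28, 31, 32, 42, 43]
Step 2: The number of values is n = 10.
Step 3: Since n is even, the median is the average of positions 5 and 6:
  Median = (16 + 28) / 2 = 22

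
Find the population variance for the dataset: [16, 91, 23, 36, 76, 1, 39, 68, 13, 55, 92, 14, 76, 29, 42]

833.5289

Step 1: Compute the mean: (16 + 91 + 23 + 36 + 76 + 1 + 39 + 68 + 13 + 55 + 92 + 14 + 76 + 29 + 42) / 15 = 44.7333
Step 2: Compute squared deviations from the mean:
  (16 - 44.7333)^2 = 825.6044
  (91 - 44.7333)^2 = 2140.6044
  (23 - 44.7333)^2 = 472.3378
  (36 - 44.7333)^2 = 76.2711
  (76 - 44.7333)^2 = 977.6044
  (1 - 44.7333)^2 = 1912.6044
  (39 - 44.7333)^2 = 32.8711
  (68 - 44.7333)^2 = 541.3378
  (13 - 44.7333)^2 = 1007.0044
  (55 - 44.7333)^2 = 105.4044
  (92 - 44.7333)^2 = 2234.1378
  (14 - 44.7333)^2 = 944.5378
  (76 - 44.7333)^2 = 977.6044
  (29 - 44.7333)^2 = 247.5378
  (42 - 44.7333)^2 = 7.4711
Step 3: Sum of squared deviations = 12502.9333
Step 4: Population variance = 12502.9333 / 15 = 833.5289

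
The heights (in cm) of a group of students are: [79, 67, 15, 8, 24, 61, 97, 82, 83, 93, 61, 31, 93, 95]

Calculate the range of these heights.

89

Step 1: Identify the maximum value: max = 97
Step 2: Identify the minimum value: min = 8
Step 3: Range = max - min = 97 - 8 = 89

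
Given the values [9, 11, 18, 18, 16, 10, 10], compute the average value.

13.1429

Step 1: Sum all values: 9 + 11 + 18 + 18 + 16 + 10 + 10 = 92
Step 2: Count the number of values: n = 7
Step 3: Mean = sum / n = 92 / 7 = 13.1429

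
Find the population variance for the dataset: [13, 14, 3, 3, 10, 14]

22.9167

Step 1: Compute the mean: (13 + 14 + 3 + 3 + 10 + 14) / 6 = 9.5
Step 2: Compute squared deviations from the mean:
  (13 - 9.5)^2 = 12.25
  (14 - 9.5)^2 = 20.25
  (3 - 9.5)^2 = 42.25
  (3 - 9.5)^2 = 42.25
  (10 - 9.5)^2 = 0.25
  (14 - 9.5)^2 = 20.25
Step 3: Sum of squared deviations = 137.5
Step 4: Population variance = 137.5 / 6 = 22.9167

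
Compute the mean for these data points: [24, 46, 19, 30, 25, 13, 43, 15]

26.875

Step 1: Sum all values: 24 + 46 + 19 + 30 + 25 + 13 + 43 + 15 = 215
Step 2: Count the number of values: n = 8
Step 3: Mean = sum / n = 215 / 8 = 26.875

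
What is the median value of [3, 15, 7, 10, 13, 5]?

8.5

Step 1: Sort the data in ascending order: [3, 5, 7, 10, 13, 15]
Step 2: The number of values is n = 6.
Step 3: Since n is even, the median is the average of positions 3 and 4:
  Median = (7 + 10) / 2 = 8.5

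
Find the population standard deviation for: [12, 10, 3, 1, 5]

4.1665

Step 1: Compute the mean: 6.2
Step 2: Sum of squared deviations from the mean: 86.8
Step 3: Population variance = 86.8 / 5 = 17.36
Step 4: Standard deviation = sqrt(17.36) = 4.1665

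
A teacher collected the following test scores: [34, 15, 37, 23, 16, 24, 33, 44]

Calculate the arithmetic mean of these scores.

28.25

Step 1: Sum all values: 34 + 15 + 37 + 23 + 16 + 24 + 33 + 44 = 226
Step 2: Count the number of values: n = 8
Step 3: Mean = sum / n = 226 / 8 = 28.25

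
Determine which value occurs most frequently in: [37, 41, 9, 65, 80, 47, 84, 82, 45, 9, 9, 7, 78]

9

Step 1: Count the frequency of each value:
  7: appears 1 time(s)
  9: appears 3 time(s)
  37: appears 1 time(s)
  41: appears 1 time(s)
  45: appears 1 time(s)
  47: appears 1 time(s)
  65: appears 1 time(s)
  78: appears 1 time(s)
  80: appears 1 time(s)
  82: appears 1 time(s)
  84: appears 1 time(s)
Step 2: The value 9 appears most frequently (3 times).
Step 3: Mode = 9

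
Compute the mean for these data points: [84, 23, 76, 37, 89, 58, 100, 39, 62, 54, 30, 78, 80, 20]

59.2857

Step 1: Sum all values: 84 + 23 + 76 + 37 + 89 + 58 + 100 + 39 + 62 + 54 + 30 + 78 + 80 + 20 = 830
Step 2: Count the number of values: n = 14
Step 3: Mean = sum / n = 830 / 14 = 59.2857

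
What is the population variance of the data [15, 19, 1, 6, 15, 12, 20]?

40.8163

Step 1: Compute the mean: (15 + 19 + 1 + 6 + 15 + 12 + 20) / 7 = 12.5714
Step 2: Compute squared deviations from the mean:
  (15 - 12.5714)^2 = 5.898
  (19 - 12.5714)^2 = 41.3265
  (1 - 12.5714)^2 = 133.898
  (6 - 12.5714)^2 = 43.1837
  (15 - 12.5714)^2 = 5.898
  (12 - 12.5714)^2 = 0.3265
  (20 - 12.5714)^2 = 55.1837
Step 3: Sum of squared deviations = 285.7143
Step 4: Population variance = 285.7143 / 7 = 40.8163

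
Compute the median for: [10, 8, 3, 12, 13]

10

Step 1: Sort the data in ascending order: [3, 8, 10, 12, 13]
Step 2: The number of values is n = 5.
Step 3: Since n is odd, the median is the middle value at position 3: 10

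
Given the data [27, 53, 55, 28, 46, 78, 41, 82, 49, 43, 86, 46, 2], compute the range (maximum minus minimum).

84

Step 1: Identify the maximum value: max = 86
Step 2: Identify the minimum value: min = 2
Step 3: Range = max - min = 86 - 2 = 84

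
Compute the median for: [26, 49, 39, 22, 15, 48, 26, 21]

26

Step 1: Sort the data in ascending order: [15, 21, 22, 26, 26, 39, 48, 49]
Step 2: The number of values is n = 8.
Step 3: Since n is even, the median is the average of positions 4 and 5:
  Median = (26 + 26) / 2 = 26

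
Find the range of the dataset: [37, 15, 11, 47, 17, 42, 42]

36

Step 1: Identify the maximum value: max = 47
Step 2: Identify the minimum value: min = 11
Step 3: Range = max - min = 47 - 11 = 36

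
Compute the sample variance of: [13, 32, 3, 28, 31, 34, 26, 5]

158

Step 1: Compute the mean: (13 + 32 + 3 + 28 + 31 + 34 + 26 + 5) / 8 = 21.5
Step 2: Compute squared deviations from the mean:
  (13 - 21.5)^2 = 72.25
  (32 - 21.5)^2 = 110.25
  (3 - 21.5)^2 = 342.25
  (28 - 21.5)^2 = 42.25
  (31 - 21.5)^2 = 90.25
  (34 - 21.5)^2 = 156.25
  (26 - 21.5)^2 = 20.25
  (5 - 21.5)^2 = 272.25
Step 3: Sum of squared deviations = 1106
Step 4: Sample variance = 1106 / 7 = 158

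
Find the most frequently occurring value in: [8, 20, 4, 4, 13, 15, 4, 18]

4

Step 1: Count the frequency of each value:
  4: appears 3 time(s)
  8: appears 1 time(s)
  13: appears 1 time(s)
  15: appears 1 time(s)
  18: appears 1 time(s)
  20: appears 1 time(s)
Step 2: The value 4 appears most frequently (3 times).
Step 3: Mode = 4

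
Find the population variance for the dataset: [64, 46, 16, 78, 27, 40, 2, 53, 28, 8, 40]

495.5207

Step 1: Compute the mean: (64 + 46 + 16 + 78 + 27 + 40 + 2 + 53 + 28 + 8 + 40) / 11 = 36.5455
Step 2: Compute squared deviations from the mean:
  (64 - 36.5455)^2 = 753.7521
  (46 - 36.5455)^2 = 89.3884
  (16 - 36.5455)^2 = 422.1157
  (78 - 36.5455)^2 = 1718.4793
  (27 - 36.5455)^2 = 91.1157
  (40 - 36.5455)^2 = 11.9339
  (2 - 36.5455)^2 = 1193.3884
  (53 - 36.5455)^2 = 270.7521
  (28 - 36.5455)^2 = 73.0248
  (8 - 36.5455)^2 = 814.843
  (40 - 36.5455)^2 = 11.9339
Step 3: Sum of squared deviations = 5450.7273
Step 4: Population variance = 5450.7273 / 11 = 495.5207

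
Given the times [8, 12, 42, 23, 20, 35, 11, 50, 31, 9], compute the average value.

24.1

Step 1: Sum all values: 8 + 12 + 42 + 23 + 20 + 35 + 11 + 50 + 31 + 9 = 241
Step 2: Count the number of values: n = 10
Step 3: Mean = sum / n = 241 / 10 = 24.1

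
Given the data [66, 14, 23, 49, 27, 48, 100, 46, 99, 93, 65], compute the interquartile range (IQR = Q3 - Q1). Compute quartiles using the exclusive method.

66

Step 1: Sort the data: [14, 23, 27, 46, 48, 49, 65, 66, 93, 99, 100]
Step 2: n = 11
Step 3: Using the exclusive quartile method:
  Q1 = 27
  Q2 (median) = 49
  Q3 = 93
  IQR = Q3 - Q1 = 93 - 27 = 66
Step 4: IQR = 66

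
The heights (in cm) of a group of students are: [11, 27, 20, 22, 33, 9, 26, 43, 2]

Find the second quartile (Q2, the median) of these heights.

22

Step 1: Sort the data: [2, 9, 11, 20, 22, 26, 27, 33, 43]
Step 2: n = 9
Step 3: Q2 is the median. Since n is odd, it is the middle value at position 5: 22
Step 4: Q2 = 22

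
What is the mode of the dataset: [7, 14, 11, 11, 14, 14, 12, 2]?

14

Step 1: Count the frequency of each value:
  2: appears 1 time(s)
  7: appears 1 time(s)
  11: appears 2 time(s)
  12: appears 1 time(s)
  14: appears 3 time(s)
Step 2: The value 14 appears most frequently (3 times).
Step 3: Mode = 14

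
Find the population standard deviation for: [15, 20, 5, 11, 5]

5.8103

Step 1: Compute the mean: 11.2
Step 2: Sum of squared deviations from the mean: 168.8
Step 3: Population variance = 168.8 / 5 = 33.76
Step 4: Standard deviation = sqrt(33.76) = 5.8103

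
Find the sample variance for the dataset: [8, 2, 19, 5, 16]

52.5

Step 1: Compute the mean: (8 + 2 + 19 + 5 + 16) / 5 = 10
Step 2: Compute squared deviations from the mean:
  (8 - 10)^2 = 4
  (2 - 10)^2 = 64
  (19 - 10)^2 = 81
  (5 - 10)^2 = 25
  (16 - 10)^2 = 36
Step 3: Sum of squared deviations = 210
Step 4: Sample variance = 210 / 4 = 52.5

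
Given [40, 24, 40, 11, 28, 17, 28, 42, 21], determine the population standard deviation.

10.322

Step 1: Compute the mean: 27.8889
Step 2: Sum of squared deviations from the mean: 958.8889
Step 3: Population variance = 958.8889 / 9 = 106.5432
Step 4: Standard deviation = sqrt(106.5432) = 10.322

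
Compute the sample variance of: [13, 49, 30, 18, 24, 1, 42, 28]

237.9821

Step 1: Compute the mean: (13 + 49 + 30 + 18 + 24 + 1 + 42 + 28) / 8 = 25.625
Step 2: Compute squared deviations from the mean:
  (13 - 25.625)^2 = 159.3906
  (49 - 25.625)^2 = 546.3906
  (30 - 25.625)^2 = 19.1406
  (18 - 25.625)^2 = 58.1406
  (24 - 25.625)^2 = 2.6406
  (1 - 25.625)^2 = 606.3906
  (42 - 25.625)^2 = 268.1406
  (28 - 25.625)^2 = 5.6406
Step 3: Sum of squared deviations = 1665.875
Step 4: Sample variance = 1665.875 / 7 = 237.9821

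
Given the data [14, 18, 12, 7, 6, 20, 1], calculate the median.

12

Step 1: Sort the data in ascending order: [1, 6, 7, 12, 14, 18, 20]
Step 2: The number of values is n = 7.
Step 3: Since n is odd, the median is the middle value at position 4: 12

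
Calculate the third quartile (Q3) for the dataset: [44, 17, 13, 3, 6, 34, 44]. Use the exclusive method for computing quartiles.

44

Step 1: Sort the data: [3, 6, 13, 17, 34, 44, 44]
Step 2: n = 7
Step 3: Using the exclusive quartile method:
  Q1 = 6
  Q2 (median) = 17
  Q3 = 44
  IQR = Q3 - Q1 = 44 - 6 = 38
Step 4: Q3 = 44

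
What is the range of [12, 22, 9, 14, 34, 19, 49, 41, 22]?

40

Step 1: Identify the maximum value: max = 49
Step 2: Identify the minimum value: min = 9
Step 3: Range = max - min = 49 - 9 = 40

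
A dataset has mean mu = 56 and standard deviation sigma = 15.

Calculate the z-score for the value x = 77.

1.4

Step 1: Recall the z-score formula: z = (x - mu) / sigma
Step 2: Substitute values: z = (77 - 56) / 15
Step 3: z = 21 / 15 = 1.4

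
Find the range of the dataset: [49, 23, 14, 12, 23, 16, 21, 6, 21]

43

Step 1: Identify the maximum value: max = 49
Step 2: Identify the minimum value: min = 6
Step 3: Range = max - min = 49 - 6 = 43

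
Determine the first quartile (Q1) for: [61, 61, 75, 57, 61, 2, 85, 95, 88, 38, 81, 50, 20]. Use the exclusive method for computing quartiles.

44

Step 1: Sort the data: [2, 20, 38, 50, 57, 61, 61, 61, 75, 81, 85, 88, 95]
Step 2: n = 13
Step 3: Using the exclusive quartile method:
  Q1 = 44
  Q2 (median) = 61
  Q3 = 83
  IQR = Q3 - Q1 = 83 - 44 = 39
Step 4: Q1 = 44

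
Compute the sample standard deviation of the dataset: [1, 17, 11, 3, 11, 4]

6.1455

Step 1: Compute the mean: 7.8333
Step 2: Sum of squared deviations from the mean: 188.8333
Step 3: Sample variance = 188.8333 / 5 = 37.7667
Step 4: Standard deviation = sqrt(37.7667) = 6.1455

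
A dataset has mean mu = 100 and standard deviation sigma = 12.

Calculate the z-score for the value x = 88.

-1

Step 1: Recall the z-score formula: z = (x - mu) / sigma
Step 2: Substitute values: z = (88 - 100) / 12
Step 3: z = -12 / 12 = -1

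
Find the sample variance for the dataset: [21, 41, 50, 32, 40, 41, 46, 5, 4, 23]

270.2333

Step 1: Compute the mean: (21 + 41 + 50 + 32 + 40 + 41 + 46 + 5 + 4 + 23) / 10 = 30.3
Step 2: Compute squared deviations from the mean:
  (21 - 30.3)^2 = 86.49
  (41 - 30.3)^2 = 114.49
  (50 - 30.3)^2 = 388.09
  (32 - 30.3)^2 = 2.89
  (40 - 30.3)^2 = 94.09
  (41 - 30.3)^2 = 114.49
  (46 - 30.3)^2 = 246.49
  (5 - 30.3)^2 = 640.09
  (4 - 30.3)^2 = 691.69
  (23 - 30.3)^2 = 53.29
Step 3: Sum of squared deviations = 2432.1
Step 4: Sample variance = 2432.1 / 9 = 270.2333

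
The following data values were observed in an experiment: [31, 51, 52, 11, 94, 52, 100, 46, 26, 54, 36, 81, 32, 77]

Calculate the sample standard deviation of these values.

26.3306

Step 1: Compute the mean: 53.0714
Step 2: Sum of squared deviations from the mean: 9012.9286
Step 3: Sample variance = 9012.9286 / 13 = 693.3022
Step 4: Standard deviation = sqrt(693.3022) = 26.3306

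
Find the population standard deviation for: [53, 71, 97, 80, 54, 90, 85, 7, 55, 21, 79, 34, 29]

27.4632

Step 1: Compute the mean: 58.0769
Step 2: Sum of squared deviations from the mean: 9804.9231
Step 3: Population variance = 9804.9231 / 13 = 754.2249
Step 4: Standard deviation = sqrt(754.2249) = 27.4632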